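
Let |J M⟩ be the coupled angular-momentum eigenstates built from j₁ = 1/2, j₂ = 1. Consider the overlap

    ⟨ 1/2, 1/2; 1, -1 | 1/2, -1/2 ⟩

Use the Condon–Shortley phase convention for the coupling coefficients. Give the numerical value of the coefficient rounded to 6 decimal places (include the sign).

j₁+j₂−J=1  J+j₁−j₂=0  J−j₁+j₂=1  j₁+j₂+J+1=3
(j₁±m₁, j₂±m₂, J±M) = (1,0,0,2,0,1)
P² = 2/3
sum k=0..0:
  [0] +1/1 = 1
S = 1
C² = P²·S² = 2/3 ; C = +0.816497

+0.816497  (= +√(2/3))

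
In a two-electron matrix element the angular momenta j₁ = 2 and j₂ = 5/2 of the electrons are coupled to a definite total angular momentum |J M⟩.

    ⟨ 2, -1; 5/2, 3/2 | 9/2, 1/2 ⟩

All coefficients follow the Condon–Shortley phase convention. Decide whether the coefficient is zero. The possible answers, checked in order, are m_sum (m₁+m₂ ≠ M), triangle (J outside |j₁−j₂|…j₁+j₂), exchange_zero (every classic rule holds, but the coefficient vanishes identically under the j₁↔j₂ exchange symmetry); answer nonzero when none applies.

nonzero

m-sum: m₁+m₂ = -1+3/2 = 1/2, M = 1/2  ✓
triangle: |j₁−j₂| = 1/2 ≤ J = 9/2 ≤ j₁+j₂ = 9/2  ✓
exchange: j₁≠j₂ or m₁≠m₂ — the exchange symmetry imposes no constraint here
value check: CG = +√(10/63) = +0.398410 ≠ 0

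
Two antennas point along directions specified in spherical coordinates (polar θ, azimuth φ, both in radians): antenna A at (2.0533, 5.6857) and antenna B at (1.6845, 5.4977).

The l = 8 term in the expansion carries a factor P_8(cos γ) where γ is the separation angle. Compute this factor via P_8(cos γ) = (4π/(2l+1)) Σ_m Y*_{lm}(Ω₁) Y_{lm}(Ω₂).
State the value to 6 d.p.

-0.383256

Term-by-term m-sum for l=8 (normalisation 4π/17 = 0.739198):
  [-8]  conj(Y_{8,-8})(Ω₁) = (0.013180, 0.194987) ; Y_{8,-8}(Ω₂) = (0.489397, 0.000341) ; Δ = (0.006384, 0.095430)
  [-7]  conj(Y_{8,-7})(Ω₁) = (0.206996, -0.353293) ; Y_{8,-7}(Ω₂) = (-0.158169, 0.157977) ; Δ = (0.023071, 0.088581)
  [-6]  conj(Y_{8,-6})(Ω₁) = (-0.366292, 0.173931) ; Y_{8,-6}(Ω₂) = (-0.000153, 0.292153) ; Δ = (-0.050758, -0.107040)
  [-5]  conj(Y_{8,-5})(Ω₁) = (0.046655, 0.007250) ; Y_{8,-5}(Ω₂) = (-0.177201, -0.177355) ; Δ = (-0.006982, -0.009559)
  [-4]  conj(Y_{8,-4})(Ω₁) = (0.241176, 0.225424) ; Y_{8,-4}(Ω₂) = (-0.222860, -0.000078) ; Δ = (-0.053731, -0.050257)
  [-3]  conj(Y_{8,-3})(Ω₁) = (-0.048926, -0.217100) ; Y_{8,-3}(Ω₂) = (0.183671, -0.183575) ; Δ = (-0.048840, -0.030893)
  [-2]  conj(Y_{8,-2})(Ω₁) = (0.083931, -0.212710) ; Y_{8,-2}(Ω₂) = (0.000033, -0.190587) ; Δ = (-0.040537, -0.016003)
  [-1]  conj(Y_{8,-1})(Ω₁) = (-0.225998, 0.153781) ; Y_{8,-1}(Ω₂) = (0.185641, 0.185673) ; Δ = (-0.070508, -0.013414)
  [+0]  conj(Y_{8,0})(Ω₁) = (-0.191723, -0.000000) ; Y_{8,0}(Ω₂) = (0.180855, 0.000000) ; Δ = (-0.034674, -0.000000)
  [+1]  conj(Y_{8,1})(Ω₁) = (0.225998, 0.153781) ; Y_{8,1}(Ω₂) = (-0.185641, 0.185673) ; Δ = (-0.070508, 0.013414)
  [+2]  conj(Y_{8,2})(Ω₁) = (0.083931, 0.212710) ; Y_{8,2}(Ω₂) = (0.000033, 0.190587) ; Δ = (-0.040537, 0.016003)
  [+3]  conj(Y_{8,3})(Ω₁) = (0.048926, -0.217100) ; Y_{8,3}(Ω₂) = (-0.183671, -0.183575) ; Δ = (-0.048840, 0.030893)
  [+4]  conj(Y_{8,4})(Ω₁) = (0.241176, -0.225424) ; Y_{8,4}(Ω₂) = (-0.222860, 0.000078) ; Δ = (-0.053731, 0.050257)
  [+5]  conj(Y_{8,5})(Ω₁) = (-0.046655, 0.007250) ; Y_{8,5}(Ω₂) = (0.177201, -0.177355) ; Δ = (-0.006982, 0.009559)
  [+6]  conj(Y_{8,6})(Ω₁) = (-0.366292, -0.173931) ; Y_{8,6}(Ω₂) = (-0.000153, -0.292153) ; Δ = (-0.050758, 0.107040)
  [+7]  conj(Y_{8,7})(Ω₁) = (-0.206996, -0.353293) ; Y_{8,7}(Ω₂) = (0.158169, 0.157977) ; Δ = (0.023071, -0.088581)
  [+8]  conj(Y_{8,8})(Ω₁) = (0.013180, -0.194987) ; Y_{8,8}(Ω₂) = (0.489397, -0.000341) ; Δ = (0.006384, -0.095430)
Accumulated sum (-0.518475, 0.000000); after 4π/(2l+1) scaling, (-0.383256, 0.000000) ⇒ P_8 = -0.383256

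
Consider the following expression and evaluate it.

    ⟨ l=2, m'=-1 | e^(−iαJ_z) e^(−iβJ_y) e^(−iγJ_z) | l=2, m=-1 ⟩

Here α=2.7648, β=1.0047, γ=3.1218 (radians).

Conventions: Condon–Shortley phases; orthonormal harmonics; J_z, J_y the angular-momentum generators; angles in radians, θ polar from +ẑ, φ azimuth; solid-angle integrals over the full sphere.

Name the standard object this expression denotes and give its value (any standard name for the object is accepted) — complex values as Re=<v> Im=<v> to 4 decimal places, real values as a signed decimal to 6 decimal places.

This is a Wigner D-matrix element — the rotation-matrix element ⟨l m'| R(α,β,γ) |l m⟩ in the angular-momentum basis.
Split into d^2_{-1,-1}(β=1.0047) × two z-phases.
c=cos(1.004700/2)=0.876453, s=sin(1.004700/2)=0.481487; N=√[1·6·1·6]=6.000000
The bounds max(0,m−m')=0 and min(l+m,l−m')=1 give 2 terms
  k=0: (−1)^0·6.0000/(6)·0.8765^4·0.4815^0 = +0.590086
  k=1: (−1)^1·6.0000/(2)·0.8765^2·0.4815^2 = -0.534253
d^2_{-1,-1}(1.0047) = +0.590086 -0.534253 = +0.055833
Attach z-rotation phases: D = e^{-i(-1)(2.7648)}·(+0.055833)·e^{-i(-1)(3.1218)} = +0.051499-0.021567i

Wigner D-matrix element, Re=0.0515 Im=-0.0216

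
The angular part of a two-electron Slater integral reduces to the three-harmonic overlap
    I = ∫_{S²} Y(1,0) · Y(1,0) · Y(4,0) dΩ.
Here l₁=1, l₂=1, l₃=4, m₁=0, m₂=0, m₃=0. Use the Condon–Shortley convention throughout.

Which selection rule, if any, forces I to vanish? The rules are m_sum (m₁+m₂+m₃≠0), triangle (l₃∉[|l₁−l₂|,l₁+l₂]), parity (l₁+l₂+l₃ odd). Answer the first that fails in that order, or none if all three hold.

azimuthal sum: 0 + 0 + 0 = 0  ✓
l₃ must lie in [0,2]; have l₃=4  ✗
L = 1 + 1 + 4 = 6 (even)

triangle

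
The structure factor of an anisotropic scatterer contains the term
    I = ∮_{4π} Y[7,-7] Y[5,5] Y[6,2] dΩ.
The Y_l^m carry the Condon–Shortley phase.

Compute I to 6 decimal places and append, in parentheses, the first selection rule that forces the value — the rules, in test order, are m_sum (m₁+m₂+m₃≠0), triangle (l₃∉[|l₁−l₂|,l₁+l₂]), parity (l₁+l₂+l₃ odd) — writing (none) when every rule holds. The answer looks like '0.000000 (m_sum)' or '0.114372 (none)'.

m-sum 0 ✓  L=18 even ✓  2≤6≤12 ✓
Π(2lᵢ+1) = 15×11×13 = 2145
triangle coeff Δ(7,5,6) = 1/174594420
Σ_t [1,5]: t=1:−1/4147200 t=2:+1/207360 t=3:−1/82944 t=4:+1/207360 t=5:−1/4147200 = -1/345600
(3j)²=420/46189 [(7 5 6; 0 0 0)], sign=-1
Σ_t [6,6]: t=6:+1/696729600 = 1/696729600
(3j)²=7/1938 [(7 5 6; -7 5 2)], sign=+1
⇒ 4πI² = 7350/104329
I = (-1)√(7350/104329/(4π)) = -0.07487489
No selection rule forces the value: the integral is nonzero (none).

-0.074875 (none)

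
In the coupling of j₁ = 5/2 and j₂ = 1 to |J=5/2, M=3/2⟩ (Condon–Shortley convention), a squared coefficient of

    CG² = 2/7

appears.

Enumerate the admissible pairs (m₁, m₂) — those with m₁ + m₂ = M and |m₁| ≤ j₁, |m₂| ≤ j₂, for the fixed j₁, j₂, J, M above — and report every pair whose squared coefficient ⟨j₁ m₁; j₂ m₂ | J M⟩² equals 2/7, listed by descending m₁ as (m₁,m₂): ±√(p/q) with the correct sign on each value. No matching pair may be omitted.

(5/2,-1): +√(2/7)

Admissible pairs with m₁+m₂ = M = 3/2: (1/2,1), (3/2,0), (5/2,-1)
  (m₁,m₂)=(5/2,-1): CG² = 2/7, CG = +√(2/7)   ← matches the target
  (m₁,m₂)=(3/2,0): CG² = 9/35, CG = +√(9/35)
  (m₁,m₂)=(1/2,1): CG² = 16/35, CG = −√(16/35)
Pairs with CG² = 2/7: (5/2,-1): +√(2/7)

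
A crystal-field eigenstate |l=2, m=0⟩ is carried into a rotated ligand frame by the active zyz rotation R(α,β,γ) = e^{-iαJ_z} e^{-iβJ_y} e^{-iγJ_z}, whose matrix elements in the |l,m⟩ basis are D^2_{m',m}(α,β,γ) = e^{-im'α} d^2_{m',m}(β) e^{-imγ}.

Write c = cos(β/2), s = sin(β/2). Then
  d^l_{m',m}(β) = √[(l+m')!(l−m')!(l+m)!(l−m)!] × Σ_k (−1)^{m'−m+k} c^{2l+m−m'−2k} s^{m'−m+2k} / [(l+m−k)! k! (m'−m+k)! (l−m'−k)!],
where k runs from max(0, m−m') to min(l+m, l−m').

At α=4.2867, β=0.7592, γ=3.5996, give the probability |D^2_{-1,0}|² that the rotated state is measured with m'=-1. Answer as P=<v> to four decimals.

First d^2_{-1,0}(β=0.7592), then the phase factors e^{-i(-1)α} and e^{-i(0)γ}:
c=cos(0.759200/2)=0.928813, s=sin(0.759200/2)=0.370549; N=√[1·6·2·2]=4.898979
The bounds max(0,m−m')=1 and min(l+m,l−m')=2 give 2 terms
  k=1: (−1)^0·4.8990/(2)·0.9288^3·0.3705^1 = +0.727287
  k=2: (−1)^1·4.8990/(2)·0.9288^1·0.3705^3 = -0.115755
d^2_{-1,0}(0.7592) = +0.727287 -0.115755 = +0.611532
|D^2_{-1,0}|² = |d^2_{-1,0}(β)|² = (+0.611532)² = 0.373971 (the z-rotation phases have unit modulus)

P=0.3740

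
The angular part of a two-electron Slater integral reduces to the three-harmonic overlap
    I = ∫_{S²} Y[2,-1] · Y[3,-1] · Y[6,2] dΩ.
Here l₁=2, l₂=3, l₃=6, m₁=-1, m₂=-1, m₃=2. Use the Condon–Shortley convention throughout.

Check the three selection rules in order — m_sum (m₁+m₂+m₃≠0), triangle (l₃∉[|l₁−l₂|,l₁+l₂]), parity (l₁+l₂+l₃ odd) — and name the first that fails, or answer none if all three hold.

Σmᵢ = 0  ✓
l₃∈[|l₁−l₂|,l₁+l₂]=[1,5] required, l₃=6 fails  ✗
Σlᵢ = 11 ⇒ odd

triangle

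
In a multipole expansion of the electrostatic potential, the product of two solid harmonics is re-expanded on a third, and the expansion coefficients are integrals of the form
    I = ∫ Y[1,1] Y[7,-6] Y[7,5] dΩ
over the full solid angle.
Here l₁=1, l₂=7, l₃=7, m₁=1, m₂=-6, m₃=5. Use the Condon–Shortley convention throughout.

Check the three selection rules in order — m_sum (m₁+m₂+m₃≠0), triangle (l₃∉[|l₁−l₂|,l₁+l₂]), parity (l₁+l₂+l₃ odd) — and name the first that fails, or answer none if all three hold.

m₁+m₂+m₃ = 1 − 6 + 5 = 0  ✓
triangle: |1−7|=6 ≤ l₃=7 ≤ 1+7=8  ✓
parity: l₁+l₂+l₃ = 15 is odd  ✗

parity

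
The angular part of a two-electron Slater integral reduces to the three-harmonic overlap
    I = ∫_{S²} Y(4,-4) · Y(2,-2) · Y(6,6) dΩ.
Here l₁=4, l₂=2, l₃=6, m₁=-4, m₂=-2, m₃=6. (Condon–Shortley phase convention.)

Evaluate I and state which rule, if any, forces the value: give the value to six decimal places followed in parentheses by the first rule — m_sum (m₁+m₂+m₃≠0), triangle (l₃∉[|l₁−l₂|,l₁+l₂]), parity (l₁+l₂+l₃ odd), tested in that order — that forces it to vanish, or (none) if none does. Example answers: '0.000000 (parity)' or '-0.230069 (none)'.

0.353849 (none)

Checks pass: Σm=0; 12 even; l₃=6∈[2,6].
(2·4+1)(2·2+1)(2·6+1) = 585
Δ: 0! 8! 4! / 13! → 1/6435
sum: t=0:+1/2304 = 1/2304
3j²(4 2 6; 0 0 0) = Δ·Π!·Σ² = 5/143  (sign +1)
sum: t=0:+1/967680 = 1/967680
3j²(4 2 6; -4 -2 6) = Δ·Π!·Σ² = 1/13  (sign +1)
combine: 4πI² = 585·5/143·1/13 = 225/143
take √, sign +1: I = 0.35384927
No selection rule forces the value: the integral is nonzero (none).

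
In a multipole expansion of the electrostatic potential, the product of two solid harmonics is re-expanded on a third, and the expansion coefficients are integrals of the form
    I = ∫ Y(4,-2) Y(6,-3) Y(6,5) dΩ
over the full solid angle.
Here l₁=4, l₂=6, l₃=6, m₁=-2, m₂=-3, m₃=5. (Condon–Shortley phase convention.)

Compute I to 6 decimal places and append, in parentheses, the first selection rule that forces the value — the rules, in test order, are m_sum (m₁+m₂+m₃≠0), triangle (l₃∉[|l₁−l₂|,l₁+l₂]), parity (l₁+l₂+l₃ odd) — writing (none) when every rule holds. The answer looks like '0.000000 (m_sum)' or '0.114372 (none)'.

Checks pass: Σm=0; 16 even; l₃=6∈[2,10].
(2·4+1)(2·6+1)(2·6+1) = 1521
Δ: 4! 4! 8! / 17! → 1/15315300
sum: t=0:+1/829440 t=1:−1/25920 t=2:+1/9216 t=3:−1/25920 t=4:+1/829440 = 7/207360
3j²(4 6 6; 0 0 0) = Δ·Π!·Σ² = 28/2431  (sign +1)
sum: t=2:+1/483840 t=3:−1/1451520 = 1/725760
3j²(4 6 6; -2 -3 5) = Δ·Π!·Σ² = 24/1547  (sign -1)
combine: 4πI² = 1521·28/2431·24/1547 = 864/3179
take √, sign -1: I = -0.14706410
No selection rule forces the value: the integral is nonzero (none).

-0.147064 (none)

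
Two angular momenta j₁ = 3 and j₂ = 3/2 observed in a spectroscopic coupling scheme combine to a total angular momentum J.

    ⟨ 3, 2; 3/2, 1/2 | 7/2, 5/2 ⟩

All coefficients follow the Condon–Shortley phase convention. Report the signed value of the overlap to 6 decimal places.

triangle: 1!·5!·2!/9! = 240/362880
(j±m)!: 5!·1!·2!·1!·6!·1! = 172800
prefactor² = (2J+1)·Δ·N² = 6400/7
  k=0: +1/(0!·1!·1!·2!·4!·0!) = 1/48
  k=1: −1/(1!·0!·0!·1!·5!·1!) = -1/120
Σ = 1/80  ⇒  CG² = 6400/7·(1/80)² = 1/7
CG = +√(1/7) = +0.377964

+0.377964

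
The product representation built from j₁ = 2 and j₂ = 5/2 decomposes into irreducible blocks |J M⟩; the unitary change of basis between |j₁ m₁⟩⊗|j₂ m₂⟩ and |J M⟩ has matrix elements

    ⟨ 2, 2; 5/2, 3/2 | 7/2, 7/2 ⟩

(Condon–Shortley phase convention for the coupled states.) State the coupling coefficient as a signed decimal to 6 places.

√[8·1!3!4!/9! · 4!0!4!1!7!0!] = √(9216)
  +(−1)^0/∏(0,1,0,4,3,0)! = 1/144  (running 1/144)
⟨..|..⟩ = √(9216)·(1/144) = +0.666667

+0.666667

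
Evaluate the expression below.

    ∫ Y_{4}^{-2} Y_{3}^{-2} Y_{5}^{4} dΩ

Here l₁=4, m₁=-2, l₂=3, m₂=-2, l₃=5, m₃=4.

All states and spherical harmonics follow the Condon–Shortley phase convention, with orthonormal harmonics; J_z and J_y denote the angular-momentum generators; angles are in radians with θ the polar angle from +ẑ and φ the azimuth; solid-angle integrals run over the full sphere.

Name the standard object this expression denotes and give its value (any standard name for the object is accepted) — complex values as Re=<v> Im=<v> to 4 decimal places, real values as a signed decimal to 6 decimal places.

This is a Gaunt coefficient — the integral of a triple product of spherical harmonics over the sphere.
Rules hold: Σm=0, L=12 even, 1≤5≤7.
N = 9·7·11 = 693
Δ = 2!·6!·4!/13! = 1/180180
Racah Σ t=0..2: t=0:+1/576 t=1:−1/144 t=2:+1/576 = -1/288
⇒ 3j(4 3 5; 0 0 0)² = 20/1001, sgn +1
Racah Σ t=0..1: t=0:+1/8640 t=1:−1/2880 = -1/4320
⇒ 3j(4 3 5; -2 -2 4)² = 8/429, sgn +1
4πI² = N·(3j₀)²·(3jₘ)² = 480/1859
I = +1·√(0.258203/4π) = 0.14334284

Gaunt coefficient, +0.143343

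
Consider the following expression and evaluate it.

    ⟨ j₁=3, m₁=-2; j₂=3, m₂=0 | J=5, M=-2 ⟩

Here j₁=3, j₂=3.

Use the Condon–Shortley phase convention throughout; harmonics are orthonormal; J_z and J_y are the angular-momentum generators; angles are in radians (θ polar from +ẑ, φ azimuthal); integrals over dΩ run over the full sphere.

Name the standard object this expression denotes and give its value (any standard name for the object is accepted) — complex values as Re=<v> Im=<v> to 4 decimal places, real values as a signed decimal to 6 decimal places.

Clebsch–Gordan coefficient, −√(1/3) ≈ -0.577350

This is a Clebsch–Gordan (vector-coupling) coefficient.
√[11·1!5!5!/12! · 1!5!3!3!3!7!] = √(43200)
  +(−1)^0/∏(0,1,5,3,0,2)! = 1/1440  (running 1/1440)
  +(−1)^1/∏(1,0,4,2,1,3)! = -1/288  (running -1/360)
⟨..|..⟩ = √(43200)·(-1/360) = -0.577350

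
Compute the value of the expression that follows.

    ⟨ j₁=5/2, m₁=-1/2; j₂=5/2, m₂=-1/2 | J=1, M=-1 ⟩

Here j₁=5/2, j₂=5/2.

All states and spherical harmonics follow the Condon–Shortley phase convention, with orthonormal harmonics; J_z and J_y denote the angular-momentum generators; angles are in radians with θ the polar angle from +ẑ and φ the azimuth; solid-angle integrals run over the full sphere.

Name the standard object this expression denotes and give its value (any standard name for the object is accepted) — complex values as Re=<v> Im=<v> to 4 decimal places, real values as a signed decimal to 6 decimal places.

Clebsch–Gordan coefficient, +√(9/35) ≈ +0.507093

This is a Clebsch–Gordan (vector-coupling) coefficient.
triangle: 4!*1!*1!/7! = 24/5040
(j±m)!: 2!*3!*2!*3!*0!*2! = 288
prefactor² = (2J+1)*Δ*N² = 144/35
  k=2: +1/(2!*2!*1!*0!*0!*1!) = 1/4
Σ = 1/4  ⇒  CG² = 144/35*(1/4)² = 9/35
CG = +√(9/35) = +0.507093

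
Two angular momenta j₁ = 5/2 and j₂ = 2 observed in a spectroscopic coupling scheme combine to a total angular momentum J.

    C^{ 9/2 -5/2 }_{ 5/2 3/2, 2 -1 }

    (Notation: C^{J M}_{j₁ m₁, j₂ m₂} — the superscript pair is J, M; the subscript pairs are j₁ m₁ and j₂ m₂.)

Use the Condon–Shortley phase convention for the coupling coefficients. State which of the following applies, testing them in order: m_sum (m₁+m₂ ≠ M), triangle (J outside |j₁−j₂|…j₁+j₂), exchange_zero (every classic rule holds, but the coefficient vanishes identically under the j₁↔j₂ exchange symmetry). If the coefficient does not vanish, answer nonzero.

m-sum: m₁+m₂ = 3/2+(-1) = 1/2, M = -5/2  ✗ ⇒ coefficient is 0

m_sum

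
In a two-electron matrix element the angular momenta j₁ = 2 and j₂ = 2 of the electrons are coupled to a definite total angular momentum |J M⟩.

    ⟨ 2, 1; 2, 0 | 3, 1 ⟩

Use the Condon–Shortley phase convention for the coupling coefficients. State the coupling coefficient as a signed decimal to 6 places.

+√(1/5) ≈ +0.447214

√[7·1!3!3!/8! · 3!1!2!2!4!2!] = √(36/5)
  +(−1)^0/∏(0,1,1,2,2,1)! = 1/4  (running 1/4)
  +(−1)^1/∏(1,0,0,1,3,2)! = -1/12  (running 1/6)
⟨..|..⟩ = √(36/5)·(1/6) = +0.447214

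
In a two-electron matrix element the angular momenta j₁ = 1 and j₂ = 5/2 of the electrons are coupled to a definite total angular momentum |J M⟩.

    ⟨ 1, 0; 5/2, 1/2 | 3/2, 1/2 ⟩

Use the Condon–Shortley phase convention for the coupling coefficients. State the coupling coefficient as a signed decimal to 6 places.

−√(2/5) = -0.632456

√[4·2!0!3!/6! · 1!1!3!2!2!1!] = √(8/5)
  +(−1)^1/∏(1,1,0,2,0,1)! = -1/2  (running -1/2)
⟨..|..⟩ = √(8/5)·(-1/2) = -0.632456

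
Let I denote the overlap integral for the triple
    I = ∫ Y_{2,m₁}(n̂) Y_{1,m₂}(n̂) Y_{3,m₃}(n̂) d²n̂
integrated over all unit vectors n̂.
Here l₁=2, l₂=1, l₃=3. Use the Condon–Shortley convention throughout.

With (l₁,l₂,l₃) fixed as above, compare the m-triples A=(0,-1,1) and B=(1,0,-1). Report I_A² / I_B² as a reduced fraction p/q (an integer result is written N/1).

3/4

l's match ⇒ only the (l;m) 3-j factors differ between A and B.
A: triangle coeff Δ(2,1,3) = 1/105; Σ_t [0,0]: t=0:+1/8 = 1/8; (3j)²=2/35 [(2 1 3; 0 -1 1)], sign=+1
B: triangle coeff Δ(2,1,3) = 1/105; Σ_t [0,0]: t=0:+1/6 = 1/6; (3j)²=8/105 [(2 1 3; 1 0 -1)], sign=+1
I_A²/I_B² = (2/35)/(8/105) = 3/4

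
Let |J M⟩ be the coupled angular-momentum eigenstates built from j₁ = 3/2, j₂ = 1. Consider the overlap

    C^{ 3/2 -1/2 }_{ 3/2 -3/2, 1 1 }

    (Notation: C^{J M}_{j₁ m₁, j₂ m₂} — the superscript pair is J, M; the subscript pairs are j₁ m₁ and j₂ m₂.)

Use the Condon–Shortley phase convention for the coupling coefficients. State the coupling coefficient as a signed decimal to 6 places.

-0.632456  (= −√(2/5))

j₁+j₂−J=1  J+j₁−j₂=2  J−j₁+j₂=1  j₁+j₂+J+1=5
(j₁±m₁, j₂±m₂, J±M) = (0,3,2,0,1,2)
P² = 8/5
sum k=1..1:
  [1] −1/2 = -1/2
S = -1/2
C² = P²·S² = 2/5 ; C = -0.632456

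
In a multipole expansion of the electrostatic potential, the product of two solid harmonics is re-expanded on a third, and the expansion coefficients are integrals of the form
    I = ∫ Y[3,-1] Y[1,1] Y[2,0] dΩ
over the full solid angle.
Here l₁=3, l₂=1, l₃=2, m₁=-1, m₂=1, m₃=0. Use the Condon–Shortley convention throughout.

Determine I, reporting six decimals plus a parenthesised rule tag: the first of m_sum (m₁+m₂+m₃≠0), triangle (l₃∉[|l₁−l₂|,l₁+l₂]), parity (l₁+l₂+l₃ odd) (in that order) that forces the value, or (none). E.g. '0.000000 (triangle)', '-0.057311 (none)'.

-0.202301 (none)

Checks pass: Σm=0; 6 even; l₃=2∈[2,4].
(2·3+1)(2·1+1)(2·2+1) = 105
Δ: 2! 4! 0! / 7! → 1/105
sum: t=1:−1/4 = -1/4
3j²(3 1 2; 0 0 0) = Δ·Π!·Σ² = 3/35  (sign -1)
sum: t=2:+1/8 = 1/8
3j²(3 1 2; -1 1 0) = Δ·Π!·Σ² = 2/35  (sign +1)
combine: 4πI² = 105·3/35·2/35 = 18/35
take √, sign -1: I = -0.20230066
No selection rule forces the value: the integral is nonzero (none).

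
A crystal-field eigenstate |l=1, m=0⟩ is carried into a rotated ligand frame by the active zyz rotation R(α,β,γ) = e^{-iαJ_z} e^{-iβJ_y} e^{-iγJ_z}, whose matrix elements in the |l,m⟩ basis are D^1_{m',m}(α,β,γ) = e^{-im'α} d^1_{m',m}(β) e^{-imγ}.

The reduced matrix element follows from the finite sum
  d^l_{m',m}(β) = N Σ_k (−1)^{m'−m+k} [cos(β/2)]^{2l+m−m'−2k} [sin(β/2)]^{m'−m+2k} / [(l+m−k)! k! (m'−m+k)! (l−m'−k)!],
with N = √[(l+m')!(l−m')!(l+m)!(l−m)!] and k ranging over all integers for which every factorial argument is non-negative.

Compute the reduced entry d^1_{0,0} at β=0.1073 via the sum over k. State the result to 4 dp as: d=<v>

d^1_{0,0}(β=0.1073) via the finite sum:
With c≡cos(β/2)=0.998561 and s≡sin(β/2)=0.053624, N=[1·1·1·1]^{1/2}=1.000000
Admissible k: 0..1 (factorial args all ≥0)
  k=0: (−1)^0·1.0000/(1)·0.9986^2·0.0536^0 = +0.997124
  k=1: (−1)^1·1.0000/(1)·0.9986^0·0.0536^2 = -0.002876
d^1_{0,0}(0.1073) = +0.997124 -0.002876 = +0.994249

d=0.9942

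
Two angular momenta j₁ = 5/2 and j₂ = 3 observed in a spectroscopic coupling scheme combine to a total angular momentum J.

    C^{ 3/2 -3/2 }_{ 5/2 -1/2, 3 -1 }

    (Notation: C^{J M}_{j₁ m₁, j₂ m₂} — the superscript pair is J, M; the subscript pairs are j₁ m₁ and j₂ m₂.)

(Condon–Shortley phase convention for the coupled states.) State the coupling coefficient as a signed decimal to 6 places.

+√(9/35) = +0.507093

j₁+j₂−J=4  J+j₁−j₂=1  J−j₁+j₂=2  j₁+j₂+J+1=8
(j₁±m₁, j₂±m₂, J±M) = (2,3,2,4,0,3)
P² = 576/35
sum k=2..2:
  [2] +1/8 = 1/8
S = 1/8
C² = P²·S² = 9/35 ; C = +0.507093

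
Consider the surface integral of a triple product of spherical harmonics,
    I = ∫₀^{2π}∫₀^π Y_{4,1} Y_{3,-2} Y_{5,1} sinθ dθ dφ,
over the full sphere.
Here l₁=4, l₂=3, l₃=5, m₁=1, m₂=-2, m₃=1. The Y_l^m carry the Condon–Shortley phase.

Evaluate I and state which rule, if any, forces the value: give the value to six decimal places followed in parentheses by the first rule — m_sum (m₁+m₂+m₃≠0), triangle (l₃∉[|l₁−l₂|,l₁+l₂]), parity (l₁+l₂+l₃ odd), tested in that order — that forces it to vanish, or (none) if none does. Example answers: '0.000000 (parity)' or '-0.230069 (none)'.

0.138239 (none)

Checks pass: Σm=0; 12 even; l₃=5∈[1,7].
(2·4+1)(2·3+1)(2·5+1) = 693
Δ: 2! 6! 4! / 13! → 1/180180
sum: t=0:+1/576 t=1:−1/144 t=2:+1/576 = -1/288
3j²(4 3 5; 0 0 0) = Δ·Π!·Σ² = 20/1001  (sign +1)
sum: t=0:+1/432 t=1:−1/1152 = 5/3456
3j²(4 3 5; 1 -2 1) = Δ·Π!·Σ² = 625/36036  (sign +1)
combine: 4πI² = 693·20/1001·625/36036 = 3125/13013
take √, sign +1: I = 0.13823925
No selection rule forces the value: the integral is nonzero (none).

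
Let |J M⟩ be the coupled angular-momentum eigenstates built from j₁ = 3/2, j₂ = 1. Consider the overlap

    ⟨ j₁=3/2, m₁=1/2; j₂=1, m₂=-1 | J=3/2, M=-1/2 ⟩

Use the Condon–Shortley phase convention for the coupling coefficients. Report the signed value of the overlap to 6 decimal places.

+0.730297  (= +√(8/15))

√[4·1!2!1!/5! · 2!1!0!2!1!2!] = √(8/15)
  +(−1)^0/∏(0,1,1,0,1,1)! = 1  (running 1)
⟨..|..⟩ = √(8/15)·(1) = +0.730297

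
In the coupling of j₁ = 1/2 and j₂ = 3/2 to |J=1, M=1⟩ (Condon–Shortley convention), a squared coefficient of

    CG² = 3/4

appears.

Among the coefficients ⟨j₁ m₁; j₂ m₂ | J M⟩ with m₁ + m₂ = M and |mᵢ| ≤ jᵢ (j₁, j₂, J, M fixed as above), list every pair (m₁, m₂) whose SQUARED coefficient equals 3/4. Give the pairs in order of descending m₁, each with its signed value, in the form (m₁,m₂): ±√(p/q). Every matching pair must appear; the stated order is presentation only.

(-1/2,3/2): −√(3/4)

Admissible pairs with m₁+m₂ = M = 1: (-1/2,3/2), (1/2,1/2)
  (m₁,m₂)=(1/2,1/2): CG² = 1/4, CG = +√(1/4)
  (m₁,m₂)=(-1/2,3/2): CG² = 3/4, CG = −√(3/4)   ← matches the target
Pairs with CG² = 3/4: (-1/2,3/2): −√(3/4)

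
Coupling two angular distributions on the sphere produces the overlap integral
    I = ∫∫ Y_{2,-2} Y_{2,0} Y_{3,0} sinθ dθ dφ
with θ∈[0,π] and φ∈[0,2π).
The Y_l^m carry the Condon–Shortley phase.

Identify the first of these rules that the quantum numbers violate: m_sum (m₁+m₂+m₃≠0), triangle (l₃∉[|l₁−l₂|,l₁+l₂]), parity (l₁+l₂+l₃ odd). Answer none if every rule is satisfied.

Σmᵢ = -2  ✗
l₃∈[|l₁−l₂|,l₁+l₂]=[0,4], have l₃=3
Σlᵢ = 7 ⇒ odd

m_sum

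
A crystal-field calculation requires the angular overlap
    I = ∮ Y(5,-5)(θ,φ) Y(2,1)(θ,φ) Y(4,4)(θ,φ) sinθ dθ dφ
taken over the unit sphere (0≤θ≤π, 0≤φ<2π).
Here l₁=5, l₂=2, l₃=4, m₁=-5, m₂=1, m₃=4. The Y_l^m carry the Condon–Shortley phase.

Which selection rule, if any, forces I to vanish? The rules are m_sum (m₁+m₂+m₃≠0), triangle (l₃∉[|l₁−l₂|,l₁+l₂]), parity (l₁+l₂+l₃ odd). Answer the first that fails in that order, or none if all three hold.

parity

azimuthal sum: -5 + 1 + 4 = 0  ✓
3 ≤ 4 ≤ 7 (triangle on l)  ✓
L = 5 + 2 + 4 = 11 (odd)  ✗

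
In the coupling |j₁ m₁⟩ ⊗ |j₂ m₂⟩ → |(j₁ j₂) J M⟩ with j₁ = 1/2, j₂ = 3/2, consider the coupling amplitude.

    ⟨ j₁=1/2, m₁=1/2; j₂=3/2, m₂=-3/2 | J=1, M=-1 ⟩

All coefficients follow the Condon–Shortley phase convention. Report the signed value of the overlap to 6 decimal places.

j₁+j₂−J=1  J+j₁−j₂=0  J−j₁+j₂=2  j₁+j₂+J+1=4
(j₁±m₁, j₂±m₂, J±M) = (1,0,0,3,0,2)
P² = 3
sum k=0..0:
  [0] +1/2 = 1/2
S = 1/2
C² = P²·S² = 3/4 ; C = +0.866025

+0.866025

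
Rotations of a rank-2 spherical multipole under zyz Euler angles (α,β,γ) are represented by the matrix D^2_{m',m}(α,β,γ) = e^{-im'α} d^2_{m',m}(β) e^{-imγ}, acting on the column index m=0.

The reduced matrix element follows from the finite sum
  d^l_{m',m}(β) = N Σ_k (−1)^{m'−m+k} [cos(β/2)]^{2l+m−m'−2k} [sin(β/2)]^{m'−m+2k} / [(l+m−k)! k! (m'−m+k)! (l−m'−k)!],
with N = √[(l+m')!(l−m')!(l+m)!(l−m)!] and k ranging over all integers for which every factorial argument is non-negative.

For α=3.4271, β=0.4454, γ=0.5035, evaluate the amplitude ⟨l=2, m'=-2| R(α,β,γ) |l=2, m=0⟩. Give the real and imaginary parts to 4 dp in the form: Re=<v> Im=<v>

Re=0.0956 Im=0.0614

D^2_{-2,0}(3.4271,0.4454,0.5035) = e^{-i·-2·3.4271}·d^2_{-2,0}(0.4454)·e^{-i·0·0.5035}. Compute d first:
With c≡cos(β/2)=0.975305 and s≡sin(β/2)=0.220864, N=[1·24·2·2]^{1/2}=9.797959
The bounds max(0,m−m')=2 and min(l+m,l−m')=2 give 1 term
  k=2: (−1)^0·9.7980/(4)·0.9753^2·0.2209^2 = +0.113659
d^2_{-2,0}(0.4454) = +0.113659
D = (+0.841353+0.540486i)·(+0.113659)·(+1.000000+0.000000i) = +0.095628+0.061431i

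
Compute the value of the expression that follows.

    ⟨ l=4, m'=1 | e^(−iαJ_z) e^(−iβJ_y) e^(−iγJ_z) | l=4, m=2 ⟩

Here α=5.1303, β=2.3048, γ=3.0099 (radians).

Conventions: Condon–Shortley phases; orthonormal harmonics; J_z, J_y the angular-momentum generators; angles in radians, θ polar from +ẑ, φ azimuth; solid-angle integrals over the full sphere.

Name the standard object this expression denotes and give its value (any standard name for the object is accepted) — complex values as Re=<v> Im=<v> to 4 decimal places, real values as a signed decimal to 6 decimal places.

Wigner D-matrix element, Re=0.0665 Im=0.4269

This is a Wigner D-matrix element — the rotation-matrix element ⟨l m'| R(α,β,γ) |l m⟩ in the angular-momentum basis.
Split into d^4_{1,2}(β=2.3048) × two z-phases.
Half-angle: c=0.406296, s=0.913742. N=√(120·6·720·2)=1018.233765
Admissible k: 1..3 (factorial args all ≥0)
  k=1: (−1)^0·1018.2338/(240)·0.4063^7·0.9137^1 = +0.007085
  k=2: (−1)^1·1018.2338/(48)·0.4063^5·0.9137^3 = -0.179179
  k=3: (−1)^2·1018.2338/(72)·0.4063^3·0.9137^5 = +0.604169
d^4_{1,2}(2.3048) = +0.007085 -0.179179 +0.604169 = +0.432075
Attach z-rotation phases: D = e^{-i(1)(5.1303)}·(+0.432075)·e^{-i(2)(3.0099)} = +0.066501+0.426927i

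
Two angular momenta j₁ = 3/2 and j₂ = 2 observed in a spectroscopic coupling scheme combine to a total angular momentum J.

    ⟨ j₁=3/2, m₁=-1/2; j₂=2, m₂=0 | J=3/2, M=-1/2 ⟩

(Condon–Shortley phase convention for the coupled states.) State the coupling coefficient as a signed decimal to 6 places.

−√(1/5) = -0.447214

√[4·2!1!2!/6! · 1!2!2!2!1!2!] = √(16/45)
  +(−1)^1/∏(1,1,1,1,0,1)! = -1  (running -1)
  +(−1)^2/∏(2,0,0,0,1,2)! = 1/4  (running -3/4)
⟨..|..⟩ = √(16/45)·(-3/4) = -0.447214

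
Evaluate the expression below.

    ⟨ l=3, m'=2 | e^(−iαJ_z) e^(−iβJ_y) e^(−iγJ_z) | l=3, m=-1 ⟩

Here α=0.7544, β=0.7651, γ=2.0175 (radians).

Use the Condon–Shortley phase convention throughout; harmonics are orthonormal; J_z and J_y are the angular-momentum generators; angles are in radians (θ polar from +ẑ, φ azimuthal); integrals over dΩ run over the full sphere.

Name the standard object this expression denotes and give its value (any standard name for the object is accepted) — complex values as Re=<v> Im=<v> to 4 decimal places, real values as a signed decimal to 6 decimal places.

Wigner D-matrix element, Re=-0.2108 Im=-0.1176

This is a Wigner D-matrix element — the rotation-matrix element ⟨l m'| R(α,β,γ) |l m⟩ in the angular-momentum basis.
First d^3_{2,-1}(β=0.7651), then the phase factors e^{-i(2)α} and e^{-i(-1)γ}:
Half-angle: c=0.927716, s=0.373287. N=√(120·1·2·24)=75.894664
The bounds max(0,m−m')=0 and min(l+m,l−m')=1 give 2 terms
  k=0: (−1)^3·75.8947/(12)·0.9277^3·0.3733^3 = -0.262666
  k=1: (−1)^4·75.8947/(24)·0.9277^1·0.3733^5 = +0.021263
d^3_{2,-1}(0.7651) = -0.262666 +0.021263 = -0.241403
D = (+0.061957-0.998079i)·(-0.241403)·(-0.431995+0.901876i) = -0.210836-0.117574i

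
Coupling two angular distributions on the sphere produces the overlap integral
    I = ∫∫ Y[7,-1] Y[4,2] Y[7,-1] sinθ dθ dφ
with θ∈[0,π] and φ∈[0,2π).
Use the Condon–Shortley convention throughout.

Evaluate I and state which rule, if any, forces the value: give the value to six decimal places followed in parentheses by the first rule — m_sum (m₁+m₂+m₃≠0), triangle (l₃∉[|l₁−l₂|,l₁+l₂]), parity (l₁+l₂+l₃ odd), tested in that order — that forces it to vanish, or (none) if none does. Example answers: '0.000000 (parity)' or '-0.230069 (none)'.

Checks pass: Σm=0; 18 even; l₃=7∈[3,11].
(2·7+1)(2·4+1)(2·7+1) = 2025
Δ: 4! 10! 4! / 19! → 1/58198140
sum: t=0:+1/17418240 t=1:−1/622080 t=2:+1/230400 t=3:−1/622080 t=4:+1/17418240 = 1/806400
3j²(7 4 7; 0 0 0) = Δ·Π!·Σ² = 2268/230945  (sign -1)
sum: t=2:+1/1658880 t=3:−1/518400 t=4:+1/1658880 = -1/1382400
3j²(7 4 7; -1 2 -1) = Δ·Π!·Σ² = 504/46189  (sign -1)
combine: 4πI² = 2025·2268/230945·504/46189 = 462944160/2133423721
take √, sign +1: I = 0.13140770
No selection rule forces the value: the integral is nonzero (none).

0.131408 (none)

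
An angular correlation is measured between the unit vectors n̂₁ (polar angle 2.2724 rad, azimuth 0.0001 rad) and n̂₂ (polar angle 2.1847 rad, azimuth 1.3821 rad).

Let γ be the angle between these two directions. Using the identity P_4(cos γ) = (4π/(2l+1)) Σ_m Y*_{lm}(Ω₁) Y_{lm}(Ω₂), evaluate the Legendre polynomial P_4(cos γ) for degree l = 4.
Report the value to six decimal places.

-0.271530

Addition theorem: P_4(cos γ) = (4π/9) Σ_m Y*_{lm}(Ω₁) Y_{lm}(Ω₂), m = −4…4:
  [-4]  conj(Y_{4,-4})(Ω₁) = +0.150620+0.000060i ; Y_{4,-4}(Ω₂) = +0.143905+0.135354i ; Δ = +0.021667+0.020396i
  [-3]  conj(Y_{4,-3})(Ω₁) = -0.359999-0.000108i ; Y_{4,-3}(Ω₂) = +0.211207-0.332367i ; Δ = -0.076070+0.119629i
  [-2]  conj(Y_{4,-2})(Ω₁) = +0.373965+0.000075i ; Y_{4,-2}(Ω₂) = -0.274885-0.108962i ; Δ = -0.102789-0.040769i
  [-1]  conj(Y_{4,-1})(Ω₁) = +0.019549+0.000002i ; Y_{4,-1}(Ω₂) = +0.028292-0.148149i ; Δ = +0.000553-0.002896i
  [+0]  conj(Y_{4,0})(Ω₁) = -0.362162-0.000000i ; Y_{4,0}(Ω₂) = -0.328055+0.000000i ; Δ = +0.118809+0.000000i
  [+1]  conj(Y_{4,1})(Ω₁) = -0.019549+0.000002i ; Y_{4,1}(Ω₂) = -0.028292-0.148149i ; Δ = +0.000553+0.002896i
  [+2]  conj(Y_{4,2})(Ω₁) = +0.373965-0.000075i ; Y_{4,2}(Ω₂) = -0.274885+0.108962i ; Δ = -0.102789+0.040769i
  [+3]  conj(Y_{4,3})(Ω₁) = +0.359999-0.000108i ; Y_{4,3}(Ω₂) = -0.211207-0.332367i ; Δ = -0.076070-0.119629i
  [+4]  conj(Y_{4,4})(Ω₁) = +0.150620-0.000060i ; Y_{4,4}(Ω₂) = +0.143905-0.135354i ; Δ = +0.021667-0.020396i
Σ over m = -0.194469-0.000000i; ×(4π/9) → -0.271530-0.000000i. Real part: -0.271530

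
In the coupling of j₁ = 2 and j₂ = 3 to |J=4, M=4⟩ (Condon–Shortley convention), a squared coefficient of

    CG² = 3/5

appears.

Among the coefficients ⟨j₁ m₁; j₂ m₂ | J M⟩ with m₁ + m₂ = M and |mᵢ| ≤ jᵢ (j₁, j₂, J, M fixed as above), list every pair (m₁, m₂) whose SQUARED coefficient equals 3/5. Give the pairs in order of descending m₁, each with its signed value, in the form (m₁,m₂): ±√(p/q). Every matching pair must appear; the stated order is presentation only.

Admissible pairs with m₁+m₂ = M = 4: (1,3), (2,2)
  (m₁,m₂)=(2,2): CG² = 2/5, CG = +√(2/5)
  (m₁,m₂)=(1,3): CG² = 3/5, CG = −√(3/5)   ← matches the target
Pairs with CG² = 3/5: (1,3): −√(3/5)

(1,3): −√(3/5)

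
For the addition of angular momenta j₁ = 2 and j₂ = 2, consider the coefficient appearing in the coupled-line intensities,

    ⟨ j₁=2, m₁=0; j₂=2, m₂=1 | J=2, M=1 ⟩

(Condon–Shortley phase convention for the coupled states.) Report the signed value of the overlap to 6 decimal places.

-0.267261  (= −√(1/14))

j₁+j₂−J=2  J+j₁−j₂=2  J−j₁+j₂=2  j₁+j₂+J+1=7
(j₁±m₁, j₂±m₂, J±M) = (2,2,3,1,3,1)
P² = 8/7
sum k=1..2:
  [1] −1/2 = -1/2
  [2] +1/4 = 1/4
S = -1/4
C² = P²·S² = 1/14 ; C = -0.267261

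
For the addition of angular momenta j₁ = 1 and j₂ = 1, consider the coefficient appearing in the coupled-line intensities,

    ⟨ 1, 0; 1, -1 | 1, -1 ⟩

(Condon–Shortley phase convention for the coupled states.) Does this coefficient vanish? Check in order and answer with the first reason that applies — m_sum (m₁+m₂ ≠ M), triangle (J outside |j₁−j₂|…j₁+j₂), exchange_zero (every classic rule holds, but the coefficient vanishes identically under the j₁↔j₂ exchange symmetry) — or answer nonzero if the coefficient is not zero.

nonzero

m-sum: m₁+m₂ = 0+(-1) = -1, M = -1  ✓
triangle: |j₁−j₂| = 0 ≤ J = 1 ≤ j₁+j₂ = 2  ✓
exchange: j₁≠j₂ or m₁≠m₂ — the exchange symmetry imposes no constraint here
value check: CG = +√(1/2) = +0.707107 ≠ 0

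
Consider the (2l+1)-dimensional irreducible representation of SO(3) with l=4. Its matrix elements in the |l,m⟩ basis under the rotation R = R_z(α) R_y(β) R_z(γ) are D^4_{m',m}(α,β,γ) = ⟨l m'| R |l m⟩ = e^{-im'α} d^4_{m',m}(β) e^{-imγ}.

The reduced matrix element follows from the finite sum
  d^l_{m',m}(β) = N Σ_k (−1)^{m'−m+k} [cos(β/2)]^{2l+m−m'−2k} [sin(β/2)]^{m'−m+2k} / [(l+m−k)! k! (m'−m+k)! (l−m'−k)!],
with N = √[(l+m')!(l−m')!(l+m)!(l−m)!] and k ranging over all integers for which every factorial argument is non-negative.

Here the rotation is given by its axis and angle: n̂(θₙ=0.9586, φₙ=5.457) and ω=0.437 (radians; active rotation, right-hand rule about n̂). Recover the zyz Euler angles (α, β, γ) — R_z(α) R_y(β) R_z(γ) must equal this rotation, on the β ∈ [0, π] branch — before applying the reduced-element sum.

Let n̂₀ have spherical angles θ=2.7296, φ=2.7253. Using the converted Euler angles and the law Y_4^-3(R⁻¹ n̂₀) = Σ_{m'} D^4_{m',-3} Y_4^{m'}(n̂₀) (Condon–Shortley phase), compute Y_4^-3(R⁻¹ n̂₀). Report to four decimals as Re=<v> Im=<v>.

Re=0.1809 Im=0.0669

Axis–angle → zyz. n̂ = (sinθₙcosφₙ, sinθₙsinφₙ, cosθₙ) = (+0.554610, -0.601803, +0.574666), ω = 0.4370.
R = I cosω + sinω [n̂]ₓ + (1−cosω) n̂n̂ᵀ gives
  R = [+0.934931, -0.274578, -0.224746; +0.211847, +0.940060, -0.267224; +0.284648, +0.202224, +0.937060]
β = atan2(√(R₁₃²+R₂₃²), R₃₃) = 0.356684; α = atan2(R₂₃, R₁₃) mod 2π = 4.013120; γ = atan2(R₃₂, −R₃₁) mod 2π = 2.523898
Need the full column D^4_{m',-3} for m'=−4..4 at α=4.0131, β=0.3567, γ=2.5239.
cos(β/2)=0.984139, sin(β/2)=0.177398
d^4_{-4,-3}: single k=1 term ⇒ +0.448632;  D = +0.027898-0.447763i
d^4_{-3,-3}: k∈[0..1] ⇒ +0.879938 -0.200141 = +0.679797;  D = +0.492041+0.469063i
d^4_{-2,-3}: k∈[0..1] ⇒ -0.593484 +0.057852 = -0.535632;  D = +0.532393-0.058818i
d^4_{-1,-3}: k∈[0..1] ⇒ +0.226938 -0.012290 = +0.214649;  D = +0.119286-0.178451i
d^4_{0,-3}: k∈[0..1] ⇒ -0.060981 +0.001981 = -0.059000;  D = -0.016435-0.056664i
d^4_{1,-3}: k∈[0..1] ⇒ +0.012290 -0.000240 = +0.012050;  D = -0.011018-0.004880i
d^4_{2,-3}: k∈[0..1] ⇒ -0.001880 +0.000020 = -0.001859;  D = -0.001671+0.000816i
d^4_{3,-3}: k∈[0..1] ⇒ +0.000211 -0.000001 = +0.000210;  D = -0.000051+0.000204i
d^4_{4,-3}: single k=0 term ⇒ -0.000015;  D = +0.000009+0.000012i
Y_4^{m'}(θ=2.7296,φ=2.7253) and Σ D·Y over m':
  (+0.0279-0.4478i)·(-0.0011+0.0113i)  (+0.4920+0.4691i)·(+0.0233+0.0699i)  (+0.5324-0.0588i)·(+0.1761+0.1935i)  (+0.1193-0.1785i)·(+0.4569+0.2020i)  (-0.0164-0.0567i)·(+0.2630+0.0000i)  (-0.0110-0.0049i)·(-0.4569+0.2020i)  (-0.0017+0.0008i)·(+0.1761-0.1935i)  (-0.0001+0.0002i)·(-0.0233+0.0699i)  (+0.0000+0.0000i)·(-0.0011-0.0113i)
Y_4^-3(R⁻¹ n̂) = +0.180949+0.066905i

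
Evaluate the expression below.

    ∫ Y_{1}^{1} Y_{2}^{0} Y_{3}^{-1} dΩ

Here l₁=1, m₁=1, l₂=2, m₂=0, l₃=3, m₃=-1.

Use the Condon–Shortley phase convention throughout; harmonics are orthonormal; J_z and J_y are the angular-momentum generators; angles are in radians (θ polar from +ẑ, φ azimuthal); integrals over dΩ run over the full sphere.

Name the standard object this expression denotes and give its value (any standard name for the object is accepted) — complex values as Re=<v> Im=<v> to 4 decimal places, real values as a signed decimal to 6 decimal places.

Gaunt coefficient, -0.202301

This is a Gaunt coefficient — the integral of a triple product of spherical harmonics over the sphere.
Checks pass: Σm=0; 6 even; l₃=3∈[1,3].
(2·1+1)(2·2+1)(2·3+1) = 105
Δ: 0! 2! 4! / 7! → 1/105
sum: t=0:+1/4 = 1/4
3j²(1 2 3; 0 0 0) = Δ·Π!·Σ² = 3/35  (sign -1)
sum: t=0:+1/8 = 1/8
3j²(1 2 3; 1 0 -1) = Δ·Π!·Σ² = 2/35  (sign +1)
combine: 4πI² = 105·3/35·2/35 = 18/35
take √, sign -1: I = -0.20230066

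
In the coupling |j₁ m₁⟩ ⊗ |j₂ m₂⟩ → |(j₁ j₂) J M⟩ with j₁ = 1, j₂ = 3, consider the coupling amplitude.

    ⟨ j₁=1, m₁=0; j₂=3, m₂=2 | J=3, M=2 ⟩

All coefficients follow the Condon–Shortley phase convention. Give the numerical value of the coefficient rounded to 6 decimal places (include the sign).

j₁+j₂−J=1  J+j₁−j₂=1  J−j₁+j₂=5  j₁+j₂+J+1=8
(j₁±m₁, j₂±m₂, J±M) = (1,1,5,1,5,1)
P² = 300
sum k=0..1:
  [0] +1/120 = 1/120
  [1] −1/24 = -1/24
S = -1/30
C² = P²·S² = 1/3 ; C = -0.577350

-0.577350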